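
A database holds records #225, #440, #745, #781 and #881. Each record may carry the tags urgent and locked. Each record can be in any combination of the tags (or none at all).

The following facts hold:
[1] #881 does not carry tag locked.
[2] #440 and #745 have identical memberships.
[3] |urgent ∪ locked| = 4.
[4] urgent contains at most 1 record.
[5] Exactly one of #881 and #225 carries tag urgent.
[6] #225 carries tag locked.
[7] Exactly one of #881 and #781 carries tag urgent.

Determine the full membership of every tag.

From (1): #881 ∉ locked.
From (6): #225 ∈ locked.
Suppose #225 ∈ urgent: no assignment then satisfies all the clues, so #225 ∉ urgent.

urgent = {#881}; locked = {#225, #440, #745}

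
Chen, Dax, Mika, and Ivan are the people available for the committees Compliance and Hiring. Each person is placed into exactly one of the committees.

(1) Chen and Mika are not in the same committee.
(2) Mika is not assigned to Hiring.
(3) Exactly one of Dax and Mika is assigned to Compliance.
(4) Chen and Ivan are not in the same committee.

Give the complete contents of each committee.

From (2): Mika ∉ Hiring.
Only one committee left: Mika ∈ Compliance.
(1): Chen ∉ Compliance.
(3) (exactly one): Dax ∉ Compliance.
Only one committee left: Chen ∈ Hiring.
Only one committee left: Dax ∈ Hiring.
(4): Ivan ∉ Hiring.
Only one committee left: Ivan ∈ Compliance.

Compliance = {Ivan, Mika}; Hiring = {Chen, Dax}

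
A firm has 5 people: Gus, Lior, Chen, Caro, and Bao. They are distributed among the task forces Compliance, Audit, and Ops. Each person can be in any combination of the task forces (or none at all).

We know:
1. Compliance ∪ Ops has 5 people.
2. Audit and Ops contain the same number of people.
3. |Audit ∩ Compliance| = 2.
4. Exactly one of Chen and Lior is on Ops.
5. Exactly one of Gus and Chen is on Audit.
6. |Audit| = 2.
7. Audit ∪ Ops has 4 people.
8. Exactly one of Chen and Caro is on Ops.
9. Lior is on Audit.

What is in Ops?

Ops = {Bao, Chen}

From (9): Lior ∈ Audit.
Suppose Gus ∈ Ops: no assignment then satisfies all the clues, so Gus ∉ Ops.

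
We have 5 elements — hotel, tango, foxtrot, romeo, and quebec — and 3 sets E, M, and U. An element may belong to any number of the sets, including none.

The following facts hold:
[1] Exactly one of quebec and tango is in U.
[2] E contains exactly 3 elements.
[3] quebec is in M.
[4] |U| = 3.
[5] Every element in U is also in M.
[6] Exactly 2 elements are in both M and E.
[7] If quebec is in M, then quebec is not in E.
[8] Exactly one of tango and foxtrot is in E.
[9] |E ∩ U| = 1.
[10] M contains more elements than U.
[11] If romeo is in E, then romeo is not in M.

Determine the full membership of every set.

E = {hotel, romeo, tango}; M = {foxtrot, hotel, quebec, tango}; U = {foxtrot, hotel, quebec}

From (3): quebec ∈ M.
(7): quebec ∉ E.
Suppose hotel ∉ E: no assignment then satisfies all the clues, so hotel ∈ E.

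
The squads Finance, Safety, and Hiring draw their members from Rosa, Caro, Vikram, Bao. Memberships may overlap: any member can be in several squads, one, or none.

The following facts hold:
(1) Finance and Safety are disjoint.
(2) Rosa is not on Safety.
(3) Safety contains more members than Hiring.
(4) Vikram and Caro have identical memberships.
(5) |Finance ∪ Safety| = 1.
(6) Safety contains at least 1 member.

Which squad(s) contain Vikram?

From (2): Rosa ∉ Safety.
Suppose Vikram ∈ Finance: no assignment then satisfies all the clues, so Vikram ∉ Finance.

Vikram: none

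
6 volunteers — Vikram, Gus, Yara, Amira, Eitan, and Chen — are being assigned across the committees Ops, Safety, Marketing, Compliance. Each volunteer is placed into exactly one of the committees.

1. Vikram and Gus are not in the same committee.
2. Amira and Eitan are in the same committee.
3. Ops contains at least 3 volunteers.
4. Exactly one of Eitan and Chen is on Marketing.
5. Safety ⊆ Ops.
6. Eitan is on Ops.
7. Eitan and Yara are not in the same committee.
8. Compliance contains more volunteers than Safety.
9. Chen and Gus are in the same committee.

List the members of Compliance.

Compliance = {Yara}

From (6): Eitan ∈ Ops.
(2): Amira matches Eitan: Amira ∈ Ops.
(4) (exactly one): Chen ∈ Marketing.
(7): Yara ∉ Ops.
(9): Gus matches Chen: Gus ∉ Ops.
(9): Gus matches Chen: Gus ∉ Safety.
(9): Gus matches Chen: Gus ∈ Marketing.
(1): Vikram ∉ Marketing.
(3): only 3 candidates remain for Ops, so all are in.
(5) contrapositive: Yara ∉ Safety.
Suppose Yara ∉ Compliance: no assignment then satisfies all the clues, so Yara ∈ Compliance.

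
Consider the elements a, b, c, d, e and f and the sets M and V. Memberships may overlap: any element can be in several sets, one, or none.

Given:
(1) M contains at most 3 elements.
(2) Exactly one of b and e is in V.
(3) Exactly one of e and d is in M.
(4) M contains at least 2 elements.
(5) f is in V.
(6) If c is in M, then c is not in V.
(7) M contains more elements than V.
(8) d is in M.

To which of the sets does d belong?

d: M

From (5): f ∈ V.
From (8): d ∈ M.
(3) (exactly one): e ∉ M.
Suppose d ∈ V: no assignment then satisfies all the clues, so d ∉ V.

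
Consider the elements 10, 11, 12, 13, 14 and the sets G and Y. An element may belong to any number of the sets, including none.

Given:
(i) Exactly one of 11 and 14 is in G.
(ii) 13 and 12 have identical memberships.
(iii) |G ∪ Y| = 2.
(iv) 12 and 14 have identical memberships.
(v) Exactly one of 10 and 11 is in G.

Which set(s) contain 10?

10: Y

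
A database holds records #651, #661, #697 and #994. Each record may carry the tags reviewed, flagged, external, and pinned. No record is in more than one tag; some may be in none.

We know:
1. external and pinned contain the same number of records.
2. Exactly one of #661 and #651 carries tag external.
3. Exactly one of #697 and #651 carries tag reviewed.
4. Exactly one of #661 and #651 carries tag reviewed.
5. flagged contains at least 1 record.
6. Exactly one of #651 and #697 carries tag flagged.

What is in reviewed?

reviewed = {#651}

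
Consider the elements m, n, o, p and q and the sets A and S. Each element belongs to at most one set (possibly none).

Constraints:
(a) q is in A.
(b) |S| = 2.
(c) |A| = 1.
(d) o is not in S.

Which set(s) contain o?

o: none

From (a): q ∈ A.
From (d): o ∉ S.
(c): A already has 1, so the rest are out.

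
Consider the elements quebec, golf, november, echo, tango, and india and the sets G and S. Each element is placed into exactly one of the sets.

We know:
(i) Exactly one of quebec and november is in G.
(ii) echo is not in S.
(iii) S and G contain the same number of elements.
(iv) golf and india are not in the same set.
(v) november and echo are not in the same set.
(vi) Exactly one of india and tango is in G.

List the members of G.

G = {echo, india, quebec}

From (ii): echo ∉ S.
Only one set left: echo ∈ G.
(v): november ∉ G.
Only one set left: november ∈ S.
(i) (exactly one): quebec ∈ G.
Suppose golf ∈ G: no assignment then satisfies all the clues, so golf ∉ G.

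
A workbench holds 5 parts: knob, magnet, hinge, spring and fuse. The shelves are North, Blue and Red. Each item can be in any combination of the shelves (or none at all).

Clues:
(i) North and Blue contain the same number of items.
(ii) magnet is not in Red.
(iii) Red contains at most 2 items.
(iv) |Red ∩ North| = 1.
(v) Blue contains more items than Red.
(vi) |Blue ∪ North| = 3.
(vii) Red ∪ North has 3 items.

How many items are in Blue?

3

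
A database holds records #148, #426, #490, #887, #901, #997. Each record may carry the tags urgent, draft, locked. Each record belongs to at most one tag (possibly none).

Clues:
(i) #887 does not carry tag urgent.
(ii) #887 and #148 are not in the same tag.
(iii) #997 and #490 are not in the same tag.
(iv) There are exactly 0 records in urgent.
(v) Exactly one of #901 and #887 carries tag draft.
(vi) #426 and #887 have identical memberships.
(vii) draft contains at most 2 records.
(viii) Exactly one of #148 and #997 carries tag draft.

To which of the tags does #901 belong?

#901: draft

From (i): #887 ∉ urgent.
(iv): urgent already has 0, so the rest are out.
Suppose #901 ∉ draft: no assignment then satisfies all the clues, so #901 ∈ draft.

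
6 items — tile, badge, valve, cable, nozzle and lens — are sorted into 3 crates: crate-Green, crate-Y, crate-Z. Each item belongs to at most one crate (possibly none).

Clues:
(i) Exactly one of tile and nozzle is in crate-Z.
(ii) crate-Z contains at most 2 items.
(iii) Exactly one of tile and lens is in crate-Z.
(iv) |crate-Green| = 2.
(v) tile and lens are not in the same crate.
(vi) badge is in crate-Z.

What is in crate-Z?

crate-Z = {badge, tile}

From (vi): badge ∈ crate-Z.
Suppose tile ∉ crate-Z: no assignment then satisfies all the clues, so tile ∈ crate-Z.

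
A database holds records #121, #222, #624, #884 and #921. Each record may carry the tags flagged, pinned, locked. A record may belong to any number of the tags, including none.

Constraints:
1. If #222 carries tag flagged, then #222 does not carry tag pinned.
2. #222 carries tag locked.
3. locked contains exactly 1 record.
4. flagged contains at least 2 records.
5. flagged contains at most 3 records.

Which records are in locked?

locked = {#222}

From (2): #222 ∈ locked.
(3): locked already has 1, so the rest are out.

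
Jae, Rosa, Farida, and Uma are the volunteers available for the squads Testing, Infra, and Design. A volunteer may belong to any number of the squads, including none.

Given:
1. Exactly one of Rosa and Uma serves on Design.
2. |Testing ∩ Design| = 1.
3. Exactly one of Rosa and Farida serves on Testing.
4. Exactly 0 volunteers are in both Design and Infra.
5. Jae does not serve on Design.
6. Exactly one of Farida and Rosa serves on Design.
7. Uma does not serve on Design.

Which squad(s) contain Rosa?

From (5): Jae ∉ Design.
From (7): Uma ∉ Design.
(1) (exactly one): Rosa ∈ Design.
(6) (exactly one): Farida ∉ Design.
Suppose Rosa ∉ Testing: no assignment then satisfies all the clues, so Rosa ∈ Testing.

Rosa: Design, Testing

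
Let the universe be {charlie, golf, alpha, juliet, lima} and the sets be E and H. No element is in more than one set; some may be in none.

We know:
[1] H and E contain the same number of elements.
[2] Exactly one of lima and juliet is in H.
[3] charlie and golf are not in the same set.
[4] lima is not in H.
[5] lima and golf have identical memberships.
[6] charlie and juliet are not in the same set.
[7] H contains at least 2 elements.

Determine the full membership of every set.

E = {golf, lima}; H = {alpha, juliet}

From (4): lima ∉ H.
(2) (exactly one): juliet ∈ H.
(5): golf matches lima: golf ∉ H.
(6): charlie ∉ H.
(7): only 2 candidates remain for H, so all are in.
Suppose charlie ∈ E: no assignment then satisfies all the clues, so charlie ∉ E.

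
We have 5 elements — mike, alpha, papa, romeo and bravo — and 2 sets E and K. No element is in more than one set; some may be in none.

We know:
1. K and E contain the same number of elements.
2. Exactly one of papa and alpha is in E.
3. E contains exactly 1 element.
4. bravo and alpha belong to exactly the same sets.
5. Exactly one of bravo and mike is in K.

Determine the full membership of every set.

E = {papa}; K = {mike}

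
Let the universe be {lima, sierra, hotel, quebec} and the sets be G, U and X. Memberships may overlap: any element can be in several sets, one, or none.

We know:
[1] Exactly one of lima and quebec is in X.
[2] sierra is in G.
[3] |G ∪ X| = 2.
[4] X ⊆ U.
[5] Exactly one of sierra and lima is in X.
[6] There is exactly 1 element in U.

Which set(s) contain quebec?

From (2): sierra ∈ G.
Suppose quebec ∈ G: no assignment then satisfies all the clues, so quebec ∉ G.

quebec: none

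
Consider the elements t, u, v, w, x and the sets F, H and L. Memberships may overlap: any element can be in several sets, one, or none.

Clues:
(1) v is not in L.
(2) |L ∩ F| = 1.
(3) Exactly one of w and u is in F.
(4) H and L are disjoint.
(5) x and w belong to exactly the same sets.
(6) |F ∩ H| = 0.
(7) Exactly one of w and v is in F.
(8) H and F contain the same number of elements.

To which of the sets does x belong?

x: H

From (1): v ∉ L.
Suppose x ∈ F: no assignment then satisfies all the clues, so x ∉ F.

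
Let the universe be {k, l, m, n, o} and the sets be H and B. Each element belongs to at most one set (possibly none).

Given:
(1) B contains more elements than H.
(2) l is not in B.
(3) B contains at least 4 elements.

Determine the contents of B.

From (2): l ∉ B.
(3): only 4 candidates remain for B, so all are in.

B = {k, m, n, o}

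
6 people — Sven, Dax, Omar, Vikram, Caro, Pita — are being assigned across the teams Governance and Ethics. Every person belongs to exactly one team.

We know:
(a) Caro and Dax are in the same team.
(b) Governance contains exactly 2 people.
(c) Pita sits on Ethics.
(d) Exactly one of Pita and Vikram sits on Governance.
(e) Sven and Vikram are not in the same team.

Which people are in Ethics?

Ethics = {Caro, Dax, Pita, Sven}

From (c): Pita ∈ Ethics.
(d) (exactly one): Vikram ∈ Governance.
(e): Sven ∉ Governance.
Only one team left: Sven ∈ Ethics.
Suppose Dax ∉ Ethics: no assignment then satisfies all the clues, so Dax ∈ Ethics.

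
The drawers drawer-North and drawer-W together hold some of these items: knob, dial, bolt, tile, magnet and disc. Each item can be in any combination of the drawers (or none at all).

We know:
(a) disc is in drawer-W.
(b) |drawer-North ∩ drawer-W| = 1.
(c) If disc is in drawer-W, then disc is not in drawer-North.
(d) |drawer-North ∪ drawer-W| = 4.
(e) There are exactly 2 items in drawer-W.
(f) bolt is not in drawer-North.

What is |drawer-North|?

3

From (a): disc ∈ drawer-W.
From (f): bolt ∉ drawer-North.
(c): disc ∉ drawer-North.
Suppose bolt ∈ drawer-W: no assignment then satisfies all the clues, so bolt ∉ drawer-W.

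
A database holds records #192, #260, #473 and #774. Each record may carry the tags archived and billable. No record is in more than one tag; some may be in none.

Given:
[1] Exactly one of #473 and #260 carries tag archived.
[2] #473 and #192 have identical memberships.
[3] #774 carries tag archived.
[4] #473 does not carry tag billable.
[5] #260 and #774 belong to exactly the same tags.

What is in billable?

billable = {}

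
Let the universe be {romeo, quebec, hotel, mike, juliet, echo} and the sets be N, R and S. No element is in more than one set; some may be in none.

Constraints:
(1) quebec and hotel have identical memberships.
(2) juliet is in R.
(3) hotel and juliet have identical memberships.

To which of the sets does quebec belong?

From (2): juliet ∈ R.
(3): hotel matches juliet: hotel ∉ N.
(3): hotel matches juliet: hotel ∈ R.
(1): quebec matches hotel: quebec ∉ N.
(1): quebec matches hotel: quebec ∈ R.

quebec: R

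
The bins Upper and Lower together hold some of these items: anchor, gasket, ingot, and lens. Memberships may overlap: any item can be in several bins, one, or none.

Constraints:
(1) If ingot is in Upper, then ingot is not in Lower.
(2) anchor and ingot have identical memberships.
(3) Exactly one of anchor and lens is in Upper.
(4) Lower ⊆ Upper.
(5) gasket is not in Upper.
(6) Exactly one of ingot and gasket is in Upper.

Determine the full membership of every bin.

Upper = {anchor, ingot}; Lower = {}

From (5): gasket ∉ Upper.
(4) contrapositive: gasket ∉ Lower.
(6) (exactly one): ingot ∈ Upper.
(1): ingot ∉ Lower.
(2): anchor matches ingot: anchor ∈ Upper.
(2): anchor matches ingot: anchor ∉ Lower.
(3) (exactly one): lens ∉ Upper.
(4) contrapositive: lens ∉ Lower.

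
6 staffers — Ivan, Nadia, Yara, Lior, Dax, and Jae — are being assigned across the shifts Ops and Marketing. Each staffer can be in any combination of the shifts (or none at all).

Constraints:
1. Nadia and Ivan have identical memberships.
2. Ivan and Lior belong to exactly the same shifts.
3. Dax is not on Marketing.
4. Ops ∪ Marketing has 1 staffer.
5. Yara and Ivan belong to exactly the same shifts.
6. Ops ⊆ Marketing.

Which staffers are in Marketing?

Marketing = {Jae}

From (3): Dax ∉ Marketing.
(6) contrapositive: Dax ∉ Ops.
Suppose Ivan ∈ Marketing: no assignment then satisfies all the clues, so Ivan ∉ Marketing.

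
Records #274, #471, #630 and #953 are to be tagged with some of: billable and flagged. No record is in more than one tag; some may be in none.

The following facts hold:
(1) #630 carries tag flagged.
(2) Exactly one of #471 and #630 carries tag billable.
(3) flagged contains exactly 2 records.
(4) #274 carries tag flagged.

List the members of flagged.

From (1): #630 ∈ flagged.
From (4): #274 ∈ flagged.
(2) (exactly one): #471 ∈ billable.
(3): flagged already has 2, so the rest are out.

flagged = {#274, #630}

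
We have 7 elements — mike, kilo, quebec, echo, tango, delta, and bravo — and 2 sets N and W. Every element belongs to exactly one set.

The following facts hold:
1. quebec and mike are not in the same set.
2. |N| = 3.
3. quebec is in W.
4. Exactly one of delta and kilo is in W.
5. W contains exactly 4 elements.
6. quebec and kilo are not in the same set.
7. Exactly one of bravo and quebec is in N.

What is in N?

From (3): quebec ∈ W.
(1): mike ∉ W.
(6): kilo ∉ W.
(7) (exactly one): bravo ∈ N.
Only one set left: mike ∈ N.
Only one set left: kilo ∈ N.
(2): N already has 3, so the rest are out.
(4) (exactly one): delta ∈ W.
(5): only 4 candidates remain for W, so all are in.

N = {bravo, kilo, mike}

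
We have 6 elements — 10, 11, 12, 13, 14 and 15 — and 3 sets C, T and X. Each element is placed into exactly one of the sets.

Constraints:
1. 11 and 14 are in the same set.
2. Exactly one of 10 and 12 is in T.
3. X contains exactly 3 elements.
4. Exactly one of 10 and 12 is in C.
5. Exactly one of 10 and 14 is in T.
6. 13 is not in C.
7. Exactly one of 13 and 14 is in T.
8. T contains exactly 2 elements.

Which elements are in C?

C = {12}

From (6): 13 ∉ C.
Suppose 10 ∈ C: no assignment then satisfies all the clues, so 10 ∉ C.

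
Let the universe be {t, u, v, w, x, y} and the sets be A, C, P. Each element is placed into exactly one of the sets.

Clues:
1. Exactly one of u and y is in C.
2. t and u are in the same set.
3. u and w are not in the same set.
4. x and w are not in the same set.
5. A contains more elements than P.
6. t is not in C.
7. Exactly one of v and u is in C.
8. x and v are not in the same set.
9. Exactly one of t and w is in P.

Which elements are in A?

A = {t, u, x}

From (6): t ∉ C.
(2): u matches t: u ∉ C.
(7) (exactly one): v ∈ C.
(8): x ∉ C.
(1) (exactly one): y ∈ C.
Suppose t ∉ A: no assignment then satisfies all the clues, so t ∈ A.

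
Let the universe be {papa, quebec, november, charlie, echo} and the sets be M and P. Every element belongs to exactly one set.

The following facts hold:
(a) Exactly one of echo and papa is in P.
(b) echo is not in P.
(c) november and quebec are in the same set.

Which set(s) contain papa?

papa: P

From (b): echo ∉ P.
(a) (exactly one): papa ∈ P.
Only one set left: echo ∈ M.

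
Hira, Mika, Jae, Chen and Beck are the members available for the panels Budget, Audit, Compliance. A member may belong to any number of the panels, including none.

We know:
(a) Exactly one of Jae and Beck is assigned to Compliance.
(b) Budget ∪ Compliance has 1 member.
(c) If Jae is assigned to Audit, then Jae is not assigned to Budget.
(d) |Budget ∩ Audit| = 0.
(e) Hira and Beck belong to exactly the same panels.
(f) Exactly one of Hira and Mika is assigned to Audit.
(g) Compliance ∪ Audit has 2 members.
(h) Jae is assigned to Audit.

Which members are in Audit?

From (h): Jae ∈ Audit.
(c): Jae ∉ Budget.
Suppose Hira ∈ Audit: no assignment then satisfies all the clues, so Hira ∉ Audit.

Audit = {Jae, Mika}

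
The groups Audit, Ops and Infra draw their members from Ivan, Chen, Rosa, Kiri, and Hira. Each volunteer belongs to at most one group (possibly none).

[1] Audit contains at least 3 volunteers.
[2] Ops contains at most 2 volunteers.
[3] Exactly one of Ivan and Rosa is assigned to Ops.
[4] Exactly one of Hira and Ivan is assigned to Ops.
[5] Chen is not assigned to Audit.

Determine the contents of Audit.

Audit = {Hira, Kiri, Rosa}

From (5): Chen ∉ Audit.
Suppose Ivan ∈ Audit: no assignment then satisfies all the clues, so Ivan ∉ Audit.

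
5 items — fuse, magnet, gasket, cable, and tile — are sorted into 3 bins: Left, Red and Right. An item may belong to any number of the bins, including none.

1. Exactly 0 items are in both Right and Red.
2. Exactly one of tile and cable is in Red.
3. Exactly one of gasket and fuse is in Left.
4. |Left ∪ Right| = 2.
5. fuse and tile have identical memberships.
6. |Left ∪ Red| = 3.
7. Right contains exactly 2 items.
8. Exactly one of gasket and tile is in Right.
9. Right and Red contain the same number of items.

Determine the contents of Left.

Left = {gasket}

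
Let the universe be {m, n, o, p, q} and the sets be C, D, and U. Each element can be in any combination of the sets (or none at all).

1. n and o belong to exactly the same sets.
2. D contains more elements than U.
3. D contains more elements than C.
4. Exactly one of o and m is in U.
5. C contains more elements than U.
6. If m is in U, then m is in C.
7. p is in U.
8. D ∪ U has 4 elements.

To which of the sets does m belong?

m: C, D, U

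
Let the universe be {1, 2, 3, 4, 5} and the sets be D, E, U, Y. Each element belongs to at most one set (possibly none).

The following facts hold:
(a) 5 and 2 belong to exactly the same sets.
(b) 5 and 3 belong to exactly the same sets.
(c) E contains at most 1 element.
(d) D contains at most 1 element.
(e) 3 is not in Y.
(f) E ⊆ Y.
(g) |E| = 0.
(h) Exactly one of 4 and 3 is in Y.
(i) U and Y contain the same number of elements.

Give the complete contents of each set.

D = {}; E = {}; U = {1}; Y = {4}

From (e): 3 ∉ Y.
(b): 5 matches 3: 5 ∉ Y.
(f) contrapositive: 3 ∉ E.
(f) contrapositive: 5 ∉ E.
(g): E already has 0, so the rest are out.
(h) (exactly one): 4 ∈ Y.
(a): 2 matches 5: 2 ∉ Y.
Suppose 1 ∈ D: no assignment then satisfies all the clues, so 1 ∉ D.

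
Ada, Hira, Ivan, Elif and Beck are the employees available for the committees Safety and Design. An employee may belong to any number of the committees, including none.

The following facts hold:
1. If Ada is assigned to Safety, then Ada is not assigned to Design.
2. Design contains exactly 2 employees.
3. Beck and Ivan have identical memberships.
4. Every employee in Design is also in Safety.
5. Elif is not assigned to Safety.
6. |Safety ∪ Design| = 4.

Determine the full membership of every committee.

Safety = {Ada, Beck, Hira, Ivan}; Design = {Beck, Ivan}

From (5): Elif ∉ Safety.
(4) contrapositive: Elif ∉ Design.
Suppose Ada ∉ Safety: no assignment then satisfies all the clues, so Ada ∈ Safety.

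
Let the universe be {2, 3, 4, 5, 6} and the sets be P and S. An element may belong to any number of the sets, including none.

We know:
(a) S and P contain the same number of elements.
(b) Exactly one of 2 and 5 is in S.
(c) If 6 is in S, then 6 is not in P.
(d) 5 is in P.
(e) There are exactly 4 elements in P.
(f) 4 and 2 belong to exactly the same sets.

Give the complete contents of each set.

P = {2, 3, 4, 5}; S = {2, 3, 4, 6}

From (d): 5 ∈ P.
Suppose 2 ∉ P: no assignment then satisfies all the clues, so 2 ∈ P.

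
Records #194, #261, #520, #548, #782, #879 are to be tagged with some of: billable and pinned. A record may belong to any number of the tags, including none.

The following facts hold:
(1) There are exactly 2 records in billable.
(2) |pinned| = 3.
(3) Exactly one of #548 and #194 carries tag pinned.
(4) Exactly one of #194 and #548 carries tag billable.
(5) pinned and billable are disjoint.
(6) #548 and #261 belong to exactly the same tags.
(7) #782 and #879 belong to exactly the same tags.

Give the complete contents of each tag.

billable = {#261, #548}; pinned = {#194, #782, #879}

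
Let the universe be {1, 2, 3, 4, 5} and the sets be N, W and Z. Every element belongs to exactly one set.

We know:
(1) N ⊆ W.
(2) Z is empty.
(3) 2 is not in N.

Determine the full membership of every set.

N = {}; W = {1, 2, 3, 4, 5}; Z = {}

From (3): 2 ∉ N.
(2): Z already has 0, so the rest are out.
Only one set left: 2 ∈ W.
Suppose 1 ∈ N: no assignment then satisfies all the clues, so 1 ∉ N.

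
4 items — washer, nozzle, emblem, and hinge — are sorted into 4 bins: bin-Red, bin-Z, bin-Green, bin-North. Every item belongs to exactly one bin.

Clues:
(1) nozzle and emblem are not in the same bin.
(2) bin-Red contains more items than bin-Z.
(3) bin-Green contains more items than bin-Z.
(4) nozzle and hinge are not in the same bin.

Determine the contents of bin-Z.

bin-Z = {}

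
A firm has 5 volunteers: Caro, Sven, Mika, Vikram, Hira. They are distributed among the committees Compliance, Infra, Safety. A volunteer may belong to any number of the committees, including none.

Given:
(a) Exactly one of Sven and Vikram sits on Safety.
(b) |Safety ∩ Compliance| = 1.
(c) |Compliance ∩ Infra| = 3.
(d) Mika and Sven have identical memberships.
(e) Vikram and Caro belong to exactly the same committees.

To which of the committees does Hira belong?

Hira: Compliance, Infra, Safety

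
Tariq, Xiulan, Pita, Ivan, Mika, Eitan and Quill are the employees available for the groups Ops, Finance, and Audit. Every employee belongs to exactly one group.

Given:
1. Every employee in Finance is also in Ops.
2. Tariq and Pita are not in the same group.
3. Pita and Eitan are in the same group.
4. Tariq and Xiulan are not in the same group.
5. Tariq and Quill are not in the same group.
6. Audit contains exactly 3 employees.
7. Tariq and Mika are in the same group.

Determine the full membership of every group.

Ops = {Eitan, Pita, Quill, Xiulan}; Finance = {}; Audit = {Ivan, Mika, Tariq}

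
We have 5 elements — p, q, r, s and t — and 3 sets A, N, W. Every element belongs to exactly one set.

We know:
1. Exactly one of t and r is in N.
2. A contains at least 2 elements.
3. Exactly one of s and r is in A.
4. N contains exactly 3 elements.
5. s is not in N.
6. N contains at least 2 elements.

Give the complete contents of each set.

A = {s, t}; N = {p, q, r}; W = {}

From (5): s ∉ N.
Suppose p ∈ A: no assignment then satisfies all the clues, so p ∉ A.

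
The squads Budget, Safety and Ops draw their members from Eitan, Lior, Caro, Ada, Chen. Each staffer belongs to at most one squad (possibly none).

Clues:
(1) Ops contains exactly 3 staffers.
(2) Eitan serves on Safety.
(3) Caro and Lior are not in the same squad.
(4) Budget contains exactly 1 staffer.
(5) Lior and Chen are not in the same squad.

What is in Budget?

Budget = {Lior}

From (2): Eitan ∈ Safety.
Suppose Lior ∉ Budget: no assignment then satisfies all the clues, so Lior ∈ Budget.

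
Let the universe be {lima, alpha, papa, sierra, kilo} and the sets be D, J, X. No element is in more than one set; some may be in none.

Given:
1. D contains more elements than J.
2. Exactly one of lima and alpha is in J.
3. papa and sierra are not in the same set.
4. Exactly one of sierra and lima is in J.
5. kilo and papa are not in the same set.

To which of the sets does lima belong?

lima: J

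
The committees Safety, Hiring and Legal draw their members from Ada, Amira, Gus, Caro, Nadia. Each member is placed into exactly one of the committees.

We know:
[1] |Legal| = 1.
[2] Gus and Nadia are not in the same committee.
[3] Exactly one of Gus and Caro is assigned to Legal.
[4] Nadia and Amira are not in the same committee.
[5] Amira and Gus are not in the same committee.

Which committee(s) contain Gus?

Gus: Legal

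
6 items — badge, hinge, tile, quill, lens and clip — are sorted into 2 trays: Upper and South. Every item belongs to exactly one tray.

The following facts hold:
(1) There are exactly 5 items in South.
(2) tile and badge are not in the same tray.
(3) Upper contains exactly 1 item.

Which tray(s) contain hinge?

hinge: South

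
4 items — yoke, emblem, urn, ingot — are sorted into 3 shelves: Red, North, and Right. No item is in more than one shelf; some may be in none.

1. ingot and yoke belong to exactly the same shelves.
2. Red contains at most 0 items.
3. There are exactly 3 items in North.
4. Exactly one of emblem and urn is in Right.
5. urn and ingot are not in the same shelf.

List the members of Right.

(2): Red already has 0, so the rest are out.
Suppose yoke ∈ Right: no assignment then satisfies all the clues, so yoke ∉ Right.

Right = {urn}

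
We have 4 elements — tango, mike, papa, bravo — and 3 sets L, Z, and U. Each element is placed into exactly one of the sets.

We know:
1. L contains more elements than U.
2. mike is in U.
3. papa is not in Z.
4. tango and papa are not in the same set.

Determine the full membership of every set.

L = {bravo, papa}; Z = {tango}; U = {mike}

From (2): mike ∈ U.
From (3): papa ∉ Z.
Suppose tango ∈ L: no assignment then satisfies all the clues, so tango ∉ L.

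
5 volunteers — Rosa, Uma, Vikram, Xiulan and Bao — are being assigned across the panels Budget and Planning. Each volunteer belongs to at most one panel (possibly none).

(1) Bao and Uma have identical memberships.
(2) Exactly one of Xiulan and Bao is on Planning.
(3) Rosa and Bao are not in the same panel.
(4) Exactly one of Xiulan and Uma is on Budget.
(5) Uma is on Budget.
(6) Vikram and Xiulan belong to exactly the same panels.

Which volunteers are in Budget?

From (5): Uma ∈ Budget.
(1): Bao matches Uma: Bao ∈ Budget.
(2) (exactly one): Xiulan ∈ Planning.
(3): Rosa ∉ Budget.
(6): Vikram matches Xiulan: Vikram ∉ Budget.
(6): Vikram matches Xiulan: Vikram ∈ Planning.

Budget = {Bao, Uma}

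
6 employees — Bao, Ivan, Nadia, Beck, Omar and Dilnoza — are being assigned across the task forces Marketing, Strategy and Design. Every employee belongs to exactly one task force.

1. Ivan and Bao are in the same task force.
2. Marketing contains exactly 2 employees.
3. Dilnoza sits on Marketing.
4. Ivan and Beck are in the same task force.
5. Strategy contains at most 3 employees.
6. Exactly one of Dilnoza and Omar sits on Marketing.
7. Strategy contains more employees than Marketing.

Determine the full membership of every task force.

Marketing = {Dilnoza, Nadia}; Strategy = {Bao, Beck, Ivan}; Design = {Omar}

From (3): Dilnoza ∈ Marketing.
(6) (exactly one): Omar ∉ Marketing.
Suppose Bao ∈ Marketing: no assignment then satisfies all the clues, so Bao ∉ Marketing.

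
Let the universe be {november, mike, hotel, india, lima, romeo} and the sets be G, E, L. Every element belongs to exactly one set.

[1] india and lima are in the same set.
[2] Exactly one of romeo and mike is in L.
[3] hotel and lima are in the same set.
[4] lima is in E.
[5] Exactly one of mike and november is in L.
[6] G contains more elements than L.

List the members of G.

G = {november, romeo}

From (4): lima ∈ E.
(1): india matches lima: india ∉ G.
(1): india matches lima: india ∈ E.
(3): hotel matches lima: hotel ∉ G.
(3): hotel matches lima: hotel ∈ E.
Suppose november ∉ G: no assignment then satisfies all the clues, so november ∈ G.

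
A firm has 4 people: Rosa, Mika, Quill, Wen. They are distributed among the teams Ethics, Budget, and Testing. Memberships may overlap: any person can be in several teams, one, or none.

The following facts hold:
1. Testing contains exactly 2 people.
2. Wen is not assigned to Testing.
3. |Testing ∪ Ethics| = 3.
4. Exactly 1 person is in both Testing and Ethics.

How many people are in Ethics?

2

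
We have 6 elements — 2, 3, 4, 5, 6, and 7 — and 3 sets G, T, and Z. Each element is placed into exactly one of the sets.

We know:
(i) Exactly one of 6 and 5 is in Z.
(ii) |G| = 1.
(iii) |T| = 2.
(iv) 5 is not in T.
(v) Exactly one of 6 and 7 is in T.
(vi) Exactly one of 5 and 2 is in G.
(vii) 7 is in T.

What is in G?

G = {5}

From (iv): 5 ∉ T.
From (vii): 7 ∈ T.
(v) (exactly one): 6 ∉ T.
Suppose 2 ∈ G: no assignment then satisfies all the clues, so 2 ∉ G.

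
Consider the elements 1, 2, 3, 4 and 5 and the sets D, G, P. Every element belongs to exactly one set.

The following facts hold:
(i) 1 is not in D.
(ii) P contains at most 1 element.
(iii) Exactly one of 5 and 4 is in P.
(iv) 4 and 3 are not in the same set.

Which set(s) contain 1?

1: G

From (i): 1 ∉ D.
Suppose 1 ∉ G: no assignment then satisfies all the clues, so 1 ∈ G.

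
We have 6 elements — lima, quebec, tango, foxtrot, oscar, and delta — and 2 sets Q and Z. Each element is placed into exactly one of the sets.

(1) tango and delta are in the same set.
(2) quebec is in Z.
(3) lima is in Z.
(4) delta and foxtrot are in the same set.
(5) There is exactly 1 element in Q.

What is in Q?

Q = {oscar}

From (2): quebec ∈ Z.
From (3): lima ∈ Z.
Suppose tango ∈ Q: no assignment then satisfies all the clues, so tango ∉ Q.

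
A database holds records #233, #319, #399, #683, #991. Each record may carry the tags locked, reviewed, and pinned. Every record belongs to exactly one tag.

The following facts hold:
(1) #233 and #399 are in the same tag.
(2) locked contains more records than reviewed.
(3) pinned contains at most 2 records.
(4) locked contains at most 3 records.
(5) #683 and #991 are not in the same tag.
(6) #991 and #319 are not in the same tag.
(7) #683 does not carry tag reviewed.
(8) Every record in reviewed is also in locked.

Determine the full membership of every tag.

locked = {#233, #399, #991}; reviewed = {}; pinned = {#319, #683}

From (7): #683 ∉ reviewed.
Suppose #233 ∉ locked: no assignment then satisfies all the clues, so #233 ∈ locked.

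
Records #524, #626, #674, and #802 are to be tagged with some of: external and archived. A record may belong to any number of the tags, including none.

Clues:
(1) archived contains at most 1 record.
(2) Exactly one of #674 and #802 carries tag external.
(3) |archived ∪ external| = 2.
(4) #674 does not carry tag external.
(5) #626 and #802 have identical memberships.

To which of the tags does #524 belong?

#524: none

From (4): #674 ∉ external.
(2) (exactly one): #802 ∈ external.
(5): #626 matches #802: #626 ∈ external.
Suppose #524 ∈ external: no assignment then satisfies all the clues, so #524 ∉ external.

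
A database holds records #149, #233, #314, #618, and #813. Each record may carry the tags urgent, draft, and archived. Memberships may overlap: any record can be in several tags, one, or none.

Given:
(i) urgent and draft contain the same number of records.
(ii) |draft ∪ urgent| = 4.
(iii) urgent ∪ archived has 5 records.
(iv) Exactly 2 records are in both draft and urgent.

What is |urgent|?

3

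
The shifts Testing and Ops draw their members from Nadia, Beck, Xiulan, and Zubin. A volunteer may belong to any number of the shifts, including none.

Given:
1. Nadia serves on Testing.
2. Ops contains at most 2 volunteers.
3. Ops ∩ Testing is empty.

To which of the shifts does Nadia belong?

From (1): Nadia ∈ Testing.
(3) (disjoint): Nadia ∉ Ops.

Nadia: Testing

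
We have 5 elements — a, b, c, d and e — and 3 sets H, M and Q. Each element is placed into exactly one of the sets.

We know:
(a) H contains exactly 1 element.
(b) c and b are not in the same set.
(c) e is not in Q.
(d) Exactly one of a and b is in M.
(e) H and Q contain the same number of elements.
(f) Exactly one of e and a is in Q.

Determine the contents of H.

H = {c}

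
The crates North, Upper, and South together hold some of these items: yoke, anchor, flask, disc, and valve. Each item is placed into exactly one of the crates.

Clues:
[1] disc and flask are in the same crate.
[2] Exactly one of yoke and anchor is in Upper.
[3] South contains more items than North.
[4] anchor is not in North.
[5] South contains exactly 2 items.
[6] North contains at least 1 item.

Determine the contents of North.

North = {yoke}

From (4): anchor ∉ North.
Suppose yoke ∉ North: no assignment then satisfies all the clues, so yoke ∈ North.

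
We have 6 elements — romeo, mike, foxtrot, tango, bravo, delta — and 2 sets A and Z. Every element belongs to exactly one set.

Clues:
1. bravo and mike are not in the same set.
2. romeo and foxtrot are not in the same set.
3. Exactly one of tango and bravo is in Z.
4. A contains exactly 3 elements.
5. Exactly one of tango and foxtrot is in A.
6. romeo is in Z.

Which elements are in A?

From (6): romeo ∈ Z.
(2): foxtrot ∉ Z.
Only one set left: foxtrot ∈ A.
(5) (exactly one): tango ∉ A.
Only one set left: tango ∈ Z.
(3) (exactly one): bravo ∉ Z.
Only one set left: bravo ∈ A.
(1): mike ∉ A.
(4): only 3 candidates remain for A, so all are in.
Only one set left: mike ∈ Z.

A = {bravo, delta, foxtrot}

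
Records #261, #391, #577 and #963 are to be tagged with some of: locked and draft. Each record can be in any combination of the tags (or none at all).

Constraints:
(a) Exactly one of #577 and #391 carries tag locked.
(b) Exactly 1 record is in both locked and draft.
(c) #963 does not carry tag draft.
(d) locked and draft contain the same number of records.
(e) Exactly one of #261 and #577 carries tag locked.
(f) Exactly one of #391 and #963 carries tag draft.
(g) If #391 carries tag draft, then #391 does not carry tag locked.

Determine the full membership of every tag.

locked = {#577, #963}; draft = {#391, #577}

From (c): #963 ∉ draft.
(f) (exactly one): #391 ∈ draft.
(g): #391 ∉ locked.
(a) (exactly one): #577 ∈ locked.
(e) (exactly one): #261 ∉ locked.
Suppose #261 ∈ draft: no assignment then satisfies all the clues, so #261 ∉ draft.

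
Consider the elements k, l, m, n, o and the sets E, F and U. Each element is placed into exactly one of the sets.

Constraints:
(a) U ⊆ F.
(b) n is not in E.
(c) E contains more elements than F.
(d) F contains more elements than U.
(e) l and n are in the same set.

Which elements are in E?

E = {k, m, o}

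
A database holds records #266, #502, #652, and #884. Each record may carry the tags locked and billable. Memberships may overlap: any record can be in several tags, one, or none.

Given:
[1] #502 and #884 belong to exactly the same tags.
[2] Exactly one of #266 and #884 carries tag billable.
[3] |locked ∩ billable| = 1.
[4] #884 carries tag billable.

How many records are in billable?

3

From (4): #884 ∈ billable.
(1): #502 matches #884: #502 ∈ billable.
(2) (exactly one): #266 ∉ billable.
Suppose #502 ∈ locked: no assignment then satisfies all the clues, so #502 ∉ locked.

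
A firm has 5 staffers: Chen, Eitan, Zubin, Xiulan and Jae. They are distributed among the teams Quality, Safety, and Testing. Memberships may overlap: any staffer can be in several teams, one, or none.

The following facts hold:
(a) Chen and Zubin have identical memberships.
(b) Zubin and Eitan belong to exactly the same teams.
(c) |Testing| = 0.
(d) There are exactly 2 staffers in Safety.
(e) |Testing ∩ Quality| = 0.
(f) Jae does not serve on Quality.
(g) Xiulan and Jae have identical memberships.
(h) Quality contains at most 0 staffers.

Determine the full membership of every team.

Quality = {}; Safety = {Jae, Xiulan}; Testing = {}

From (f): Jae ∉ Quality.
(c): Testing already has 0, so the rest are out.
(g): Xiulan matches Jae: Xiulan ∉ Quality.
(h): Quality already has 0, so the rest are out.
Suppose Chen ∈ Safety: no assignment then satisfies all the clues, so Chen ∉ Safety.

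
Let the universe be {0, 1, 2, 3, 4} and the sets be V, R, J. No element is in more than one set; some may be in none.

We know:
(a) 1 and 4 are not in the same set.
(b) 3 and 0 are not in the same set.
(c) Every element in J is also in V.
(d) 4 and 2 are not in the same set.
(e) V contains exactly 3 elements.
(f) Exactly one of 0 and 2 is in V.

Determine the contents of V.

V = {1, 2, 3}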